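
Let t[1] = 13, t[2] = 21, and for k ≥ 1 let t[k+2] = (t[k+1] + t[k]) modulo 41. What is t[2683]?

Listing terms: t[1] = 13; t[2] = 21; t[3] = 34; t[4] = 14; t[5] = 7; t[6] = 21; t[7] = 28; t[8] = 8; t[9] = 36; t[10] = 3; t[11] = 39; t[12] = 1; t[13] = 40; t[14] = 0; t[15] = 40; t[16] = 40; t[17] = 39; t[18] = 38; t[19] = 36; t[20] = 33; t[21] = 28; t[22] = 20; t[23] = 7; t[24] = 27; t[25] = 34; t[26] = 20; t[27] = 13; t[28] = 33; t[29] = 5; t[30] = 38; t[31] = 2; t[32] = 40; t[33] = 1; t[34] = 0; t[35] = 1; t[36] = 1; t[37] = 2; t[38] = 3; t[39] = 5; t[40] = 8; t[41] = 13; t[42] = 21.
Since (t[41], t[42]) = (t[1], t[2]) = (13, 21) (two consecutive terms determine the rest), the sequence is periodic with period 40.
So t[2683] = t[1 + ((2683-1) mod 40)] = t[3] = 34.

34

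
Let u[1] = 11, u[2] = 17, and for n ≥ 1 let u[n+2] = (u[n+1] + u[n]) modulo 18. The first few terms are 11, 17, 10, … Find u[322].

Listing terms: u[1] = 11,  u[2] = 17,  u[3] = 10,  u[4] = 9,  u[5] = 1,  u[6] = 10,  u[7] = 11,  u[8] = 3,  u[9] = 14,  u[10] = 17,  u[11] = 13,  u[12] = 12,  u[13] = 7,  u[14] = 1,  u[15] = 8,  u[16] = 9,  u[17] = 17,  u[18] = 8,  u[19] = 7,  u[20] = 15,  u[21] = 4,  u[22] = 1,  u[23] = 5,  u[24] = 6,  u[25] = 11,  u[26] = 17.
The sequence repeats with period 24.
(322 - 1) mod 24 = 9, so u[322] = u[10] = 17.

17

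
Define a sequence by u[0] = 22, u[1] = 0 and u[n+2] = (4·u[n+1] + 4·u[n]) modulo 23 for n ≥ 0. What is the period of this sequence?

u[0] = 22; u[1] = 0; u[2] = 19; u[3] = 7; u[4] = 12; u[5] = 7; u[6] = 7; u[7] = 10; u[8] = 22; u[9] = 13; u[10] = 2; u[11] = 14; u[12] = 18; u[13] = 13; u[14] = 9; u[15] = 19; u[16] = 20; u[17] = 18; u[18] = 14; u[19] = 13; u[20] = 16; u[21] = 1; u[22] = 22; u[23] = 0.
Since (u[22], u[23]) = (u[0], u[1]) = (22, 0) (two consecutive terms determine the rest), the sequence is periodic with period 22.

22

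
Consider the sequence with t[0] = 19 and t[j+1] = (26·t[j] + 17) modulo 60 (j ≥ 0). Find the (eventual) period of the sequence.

Listing terms: t[0] = 19, t[1] = 31, t[2] = 43, t[3] = 55, t[4] = 7, t[5] = 19.
Since t[5] = t[0] = 19, the sequence is periodic with period 5.

5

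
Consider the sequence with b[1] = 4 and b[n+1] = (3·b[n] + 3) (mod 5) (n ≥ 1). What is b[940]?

b[1] = 4, b[2] = 0, b[3] = 3, b[4] = 2, b[5] = 4.
Since b[5] = b[1] = 4, the sequence is periodic with period 4.
(940 - 1) mod 4 = 3, so b[940] = b[4] = 2.

2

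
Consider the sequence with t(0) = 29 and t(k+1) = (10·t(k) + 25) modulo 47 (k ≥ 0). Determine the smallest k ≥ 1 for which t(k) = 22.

Listing terms: t(0) = 29; t(1) = 33; t(2) = 26; t(3) = 3; t(4) = 8; t(5) = 11; t(6) = 41; t(7) = 12; t(8) = 4; t(9) = 18; t(10) = 17; t(11) = 7; t(12) = 1; t(13) = 35; t(14) = 46; t(15) = 15; t(16) = 34; t(17) = 36; t(18) = 9; t(19) = 21; t(20) = 0; t(21) = 25; t(22) = 40; t(23) = 2; t(24) = 45; t(25) = 5; t(26) = 28; t(27) = 23; t(28) = 20; t(29) = 37; t(30) = 19; t(31) = 27; t(32) = 13; t(33) = 14; t(34) = 24; t(35) = 30; t(36) = 43; t(37) = 32; t(38) = 16; t(39) = 44; t(40) = 42; t(41) = 22; t(42) = 10; t(43) = 31; t(44) = 6; t(45) = 38; t(46) = 29.
The sequence repeats with period 46.
The value 22 first appears (with k ≥ 1) at t(41).

41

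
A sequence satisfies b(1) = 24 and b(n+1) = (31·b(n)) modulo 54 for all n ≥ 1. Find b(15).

6

b(1) = 24,  b(2) = 42,  b(3) = 6,  b(4) = 24.
The sequence repeats with period 3.
(15 - 1) mod 3 = 2, so b(15) = b(3) = 6.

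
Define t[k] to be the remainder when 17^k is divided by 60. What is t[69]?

17

t[1] = 17, t[2] = 49, t[3] = 53, t[4] = 1, t[5] = 17.
The sequence repeats with period 4.
(69 - 1) mod 4 = 0, so t[69] = t[1] = 17.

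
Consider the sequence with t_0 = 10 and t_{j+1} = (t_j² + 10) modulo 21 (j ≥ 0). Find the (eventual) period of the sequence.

3

Computing terms: t_0 = 10, t_1 = 5, t_2 = 14, t_3 = 17, t_4 = 5.
Since t_4 = t_1 = 5, the sequence is eventually periodic: after a pre-period of length 1 it cycles with period 3.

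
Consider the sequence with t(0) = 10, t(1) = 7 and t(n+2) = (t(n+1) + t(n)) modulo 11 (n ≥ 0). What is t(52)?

t(0) = 10,  t(1) = 7,  t(2) = 6,  t(3) = 2,  t(4) = 8,  t(5) = 10,  t(6) = 7.
Since (t(5), t(6)) = (t(0), t(1)) = (10, 7) (two consecutive terms determine the rest), the sequence is periodic with period 5.
(52 - 0) mod 5 = 2, so t(52) = t(2) = 6.

6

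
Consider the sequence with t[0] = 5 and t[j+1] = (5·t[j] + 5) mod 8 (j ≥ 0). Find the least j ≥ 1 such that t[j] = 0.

7

t[0] = 5,  t[1] = 6,  t[2] = 3,  t[3] = 4,  t[4] = 1,  t[5] = 2,  t[6] = 7,  t[7] = 0,  t[8] = 5.
The sequence repeats with period 8.
The value 0 first appears (with j ≥ 1) at t[7].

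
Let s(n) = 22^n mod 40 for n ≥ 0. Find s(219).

Listing terms: s(0) = 1; s(1) = 22; s(2) = 4; s(3) = 8; s(4) = 16; s(5) = 32; s(6) = 24; s(7) = 8.
Since s(7) = s(3) = 8, the sequence is eventually periodic: after a pre-period of length 3 it cycles with period 4.
For n ≥ 3, s(n) depends only on (n - 3) mod 4. (219 - 3) mod 4 = 0, so s(219) = s(3) = 8.

8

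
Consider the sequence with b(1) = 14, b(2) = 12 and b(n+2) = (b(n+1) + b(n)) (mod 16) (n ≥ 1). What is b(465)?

Computing terms: b(1) = 14; b(2) = 12; b(3) = 10; b(4) = 6; b(5) = 0; b(6) = 6; b(7) = 6; b(8) = 12; b(9) = 2; b(10) = 14; b(11) = 0; b(12) = 14; b(13) = 14; b(14) = 12.
Since (b(13), b(14)) = (b(1), b(2)) = (14, 12) (two consecutive terms determine the rest), the sequence is periodic with period 12.
(465 - 1) mod 12 = 8, so b(465) = b(9) = 2.

2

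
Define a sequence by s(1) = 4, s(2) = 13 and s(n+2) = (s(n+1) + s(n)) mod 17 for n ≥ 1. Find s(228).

0

s(1) = 4,  s(2) = 13,  s(3) = 0,  s(4) = 13,  s(5) = 13,  s(6) = 9,  s(7) = 5,  s(8) = 14,  s(9) = 2,  s(10) = 16,  s(11) = 1,  s(12) = 0,  s(13) = 1,  s(14) = 1,  s(15) = 2,  s(16) = 3,  s(17) = 5,  s(18) = 8,  s(19) = 13,  s(20) = 4,  s(21) = 0,  s(22) = 4,  s(23) = 4,  s(24) = 8,  s(25) = 12,  s(26) = 3,  s(27) = 15,  s(28) = 1,  s(29) = 16,  s(30) = 0,  s(31) = 16,  s(32) = 16,  s(33) = 15,  s(34) = 14,  s(35) = 12,  s(36) = 9,  s(37) = 4,  s(38) = 13.
Since (s(37), s(38)) = (s(1), s(2)) = (4, 13) (two consecutive terms determine the rest), the sequence is periodic with period 36.
(228 - 1) mod 36 = 11, so s(228) = s(12) = 0.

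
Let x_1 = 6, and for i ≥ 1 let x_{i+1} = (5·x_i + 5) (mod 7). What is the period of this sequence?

6

Computing terms: x_1 = 6; x_2 = 0; x_3 = 5; x_4 = 2; x_5 = 1; x_6 = 3; x_7 = 6.
The sequence repeats with period 6.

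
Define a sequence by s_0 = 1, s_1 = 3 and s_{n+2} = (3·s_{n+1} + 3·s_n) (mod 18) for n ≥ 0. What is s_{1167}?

9

s_0 = 1; s_1 = 3; s_2 = 12; s_3 = 9; s_4 = 9; s_5 = 0; s_6 = 9; s_7 = 9.
Since (s_6, s_7) = (s_3, s_4) = (9, 9) (two consecutive terms determine the rest), the sequence is eventually periodic: after a pre-period of length 3 it cycles with period 3.
For n ≥ 3, s_n depends only on (n - 3) mod 3. (1167 - 3) mod 3 = 0, so s_{1167} = s_3 = 9.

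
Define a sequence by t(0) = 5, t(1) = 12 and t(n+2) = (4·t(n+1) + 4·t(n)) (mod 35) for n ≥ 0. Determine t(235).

We have t(0) = 5; t(1) = 12; t(2) = 33; t(3) = 5; t(4) = 12.
The sequence repeats with period 3.
So t(235) = t(0 + ((235-0) mod 3)) = t(1) = 12.

12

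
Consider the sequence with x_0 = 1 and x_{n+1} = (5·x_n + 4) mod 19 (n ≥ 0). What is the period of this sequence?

Listing terms: x_0 = 1, x_1 = 9, x_2 = 11, x_3 = 2, x_4 = 14, x_5 = 17, x_6 = 13, x_7 = 12, x_8 = 7, x_9 = 1.
Since x_9 = x_0 = 1, the sequence is periodic with period 9.

9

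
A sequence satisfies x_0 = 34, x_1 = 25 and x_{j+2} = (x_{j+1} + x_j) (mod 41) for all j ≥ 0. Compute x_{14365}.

22

Listing terms: x_0 = 34, x_1 = 25, x_2 = 18, x_3 = 2, x_4 = 20, x_5 = 22, x_6 = 1, x_7 = 23, x_8 = 24, x_9 = 6, x_{10} = 30, x_{11} = 36, x_{12} = 25, x_{13} = 20, x_{14} = 4, x_{15} = 24, x_{16} = 28, x_{17} = 11, x_{18} = 39, x_{19} = 9, x_{20} = 7, x_{21} = 16, x_{22} = 23, x_{23} = 39, x_{24} = 21, x_{25} = 19, x_{26} = 40, x_{27} = 18, x_{28} = 17, x_{29} = 35, x_{30} = 11, x_{31} = 5, x_{32} = 16, x_{33} = 21, x_{34} = 37, x_{35} = 17, x_{36} = 13, x_{37} = 30, x_{38} = 2, x_{39} = 32, x_{40} = 34, x_{41} = 25.
Since (x_{40}, x_{41}) = (x_0, x_1) = (34, 25) (two consecutive terms determine the rest), the sequence is periodic with period 40.
So x_{14365} = x_{0 + ((14365-0) mod 40)} = x_5 = 22.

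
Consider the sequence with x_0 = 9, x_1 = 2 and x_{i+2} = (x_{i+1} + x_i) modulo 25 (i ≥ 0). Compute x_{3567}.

23

Listing terms: x_0 = 9,  x_1 = 2,  x_2 = 11,  x_3 = 13,  x_4 = 24,  x_5 = 12,  x_6 = 11,  x_7 = 23,  x_8 = 9,  x_9 = 7,  x_{10} = 16,  x_{11} = 23,  x_{12} = 14,  x_{13} = 12,  x_{14} = 1,  x_{15} = 13,  x_{16} = 14,  x_{17} = 2,  x_{18} = 16,  x_{19} = 18,  x_{20} = 9,  x_{21} = 2.
The sequence repeats with period 20.
(3567 - 0) mod 20 = 7, so x_{3567} = x_7 = 23.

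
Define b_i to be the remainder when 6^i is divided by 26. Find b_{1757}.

2

b_1 = 6,  b_2 = 10,  b_3 = 8,  b_4 = 22,  b_5 = 2,  b_6 = 12,  b_7 = 20,  b_8 = 16,  b_9 = 18,  b_{10} = 4,  b_{11} = 24,  b_{12} = 14,  b_{13} = 6.
Since b_{13} = b_1 = 6, the sequence is periodic with period 12.
So b_{1757} = b_{1 + ((1757-1) mod 12)} = b_5 = 2.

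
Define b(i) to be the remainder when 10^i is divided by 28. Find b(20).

16

Listing terms: b(0) = 1,  b(1) = 10,  b(2) = 16,  b(3) = 20,  b(4) = 4,  b(5) = 12,  b(6) = 8,  b(7) = 24,  b(8) = 16.
Since b(8) = b(2) = 16, the sequence is eventually periodic: after a pre-period of length 2 it cycles with period 6.
For i ≥ 2, b(i) depends only on (i - 2) mod 6. (20 - 2) mod 6 = 0, so b(20) = b(2) = 16.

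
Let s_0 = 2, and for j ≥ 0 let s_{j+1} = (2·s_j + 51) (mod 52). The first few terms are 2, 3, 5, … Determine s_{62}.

5

We have s_0 = 2, s_1 = 3, s_2 = 5, s_3 = 9, s_4 = 17, s_5 = 33, s_6 = 13, s_7 = 25, s_8 = 49, s_9 = 45, s_{10} = 37, s_{11} = 21, s_{12} = 41, s_{13} = 29, s_{14} = 5.
Since s_{14} = s_2 = 5, the sequence is eventually periodic: after a pre-period of length 2 it cycles with period 12.
For j ≥ 2, s_j depends only on (j - 2) mod 12. (62 - 2) mod 12 = 0, so s_{62} = s_2 = 5.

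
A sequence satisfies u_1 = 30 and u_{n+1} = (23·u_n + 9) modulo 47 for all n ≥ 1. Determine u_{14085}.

34

We have u_1 = 30, u_2 = 41, u_3 = 12, u_4 = 3, u_5 = 31, u_6 = 17, u_7 = 24, u_8 = 44, u_9 = 34, u_{10} = 39, u_{11} = 13, u_{12} = 26, u_{13} = 43, u_{14} = 11, u_{15} = 27, u_{16} = 19, u_{17} = 23, u_{18} = 21, u_{19} = 22, u_{20} = 45, u_{21} = 10, u_{22} = 4, u_{23} = 7, u_{24} = 29, u_{25} = 18, u_{26} = 0, u_{27} = 9, u_{28} = 28, u_{29} = 42, u_{30} = 35, u_{31} = 15, u_{32} = 25, u_{33} = 20, u_{34} = 46, u_{35} = 33, u_{36} = 16, u_{37} = 1, u_{38} = 32, u_{39} = 40, u_{40} = 36, u_{41} = 38, u_{42} = 37, u_{43} = 14, u_{44} = 2, u_{45} = 8, u_{46} = 5, u_{47} = 30.
The sequence repeats with period 46.
(14085 - 1) mod 46 = 8, so u_{14085} = u_9 = 34.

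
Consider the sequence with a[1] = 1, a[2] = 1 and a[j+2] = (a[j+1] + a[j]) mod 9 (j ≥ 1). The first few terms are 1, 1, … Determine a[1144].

6

a[1] = 1,  a[2] = 1,  a[3] = 2,  a[4] = 3,  a[5] = 5,  a[6] = 8,  a[7] = 4,  a[8] = 3,  a[9] = 7,  a[10] = 1,  a[11] = 8,  a[12] = 0,  a[13] = 8,  a[14] = 8,  a[15] = 7,  a[16] = 6,  a[17] = 4,  a[18] = 1,  a[19] = 5,  a[20] = 6,  a[21] = 2,  a[22] = 8,  a[23] = 1,  a[24] = 0,  a[25] = 1,  a[26] = 1.
Since (a[25], a[26]) = (a[1], a[2]) = (1, 1) (two consecutive terms determine the rest), the sequence is periodic with period 24.
So a[1144] = a[1 + ((1144-1) mod 24)] = a[16] = 6.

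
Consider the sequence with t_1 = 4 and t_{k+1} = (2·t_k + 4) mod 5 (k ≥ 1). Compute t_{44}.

0

t_1 = 4; t_2 = 2; t_3 = 3; t_4 = 0; t_5 = 4.
The sequence repeats with period 4.
(44 - 1) mod 4 = 3, so t_{44} = t_4 = 0.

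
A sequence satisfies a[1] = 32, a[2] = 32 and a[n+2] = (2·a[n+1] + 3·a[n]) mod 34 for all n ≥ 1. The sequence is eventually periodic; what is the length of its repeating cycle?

16

We have a[1] = 32,  a[2] = 32,  a[3] = 24,  a[4] = 8,  a[5] = 20,  a[6] = 30,  a[7] = 18,  a[8] = 24,  a[9] = 0,  a[10] = 4,  a[11] = 8,  a[12] = 28,  a[13] = 12,  a[14] = 6,  a[15] = 14,  a[16] = 12,  a[17] = 32,  a[18] = 32.
The sequence repeats with period 16.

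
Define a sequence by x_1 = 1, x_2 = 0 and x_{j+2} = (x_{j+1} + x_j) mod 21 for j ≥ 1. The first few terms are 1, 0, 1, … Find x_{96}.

We have x_1 = 1,  x_2 = 0,  x_3 = 1,  x_4 = 1,  x_5 = 2,  x_6 = 3,  x_7 = 5,  x_8 = 8,  x_9 = 13,  x_{10} = 0,  x_{11} = 13,  x_{12} = 13,  x_{13} = 5,  x_{14} = 18,  x_{15} = 2,  x_{16} = 20,  x_{17} = 1,  x_{18} = 0.
Since (x_{17}, x_{18}) = (x_1, x_2) = (1, 0) (two consecutive terms determine the rest), the sequence is periodic with period 16.
So x_{96} = x_{1 + ((96-1) mod 16)} = x_{16} = 20.

20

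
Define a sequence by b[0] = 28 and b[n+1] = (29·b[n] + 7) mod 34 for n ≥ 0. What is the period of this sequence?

Computing terms: b[0] = 28,  b[1] = 3,  b[2] = 26,  b[3] = 13,  b[4] = 10,  b[5] = 25,  b[6] = 18,  b[7] = 19,  b[8] = 14,  b[9] = 5,  b[10] = 16,  b[11] = 29,  b[12] = 32,  b[13] = 17,  b[14] = 24,  b[15] = 23,  b[16] = 28.
The sequence repeats with period 16.

16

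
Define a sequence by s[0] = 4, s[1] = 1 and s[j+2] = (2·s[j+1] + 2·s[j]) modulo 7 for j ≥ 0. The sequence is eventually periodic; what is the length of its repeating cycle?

We have s[0] = 4; s[1] = 1; s[2] = 3; s[3] = 1; s[4] = 1; s[5] = 4; s[6] = 3; s[7] = 0; s[8] = 6; s[9] = 5; s[10] = 1; s[11] = 5; s[12] = 5; s[13] = 6; s[14] = 1; s[15] = 0; s[16] = 2; s[17] = 4; s[18] = 5; s[19] = 4; s[20] = 4; s[21] = 2; s[22] = 5; s[23] = 0; s[24] = 3; s[25] = 6; s[26] = 4; s[27] = 6; s[28] = 6; s[29] = 3; s[30] = 4; s[31] = 0; s[32] = 1; s[33] = 2; s[34] = 6; s[35] = 2; s[36] = 2; s[37] = 1; s[38] = 6; s[39] = 0; s[40] = 5; s[41] = 3; s[42] = 2; s[43] = 3; s[44] = 3; s[45] = 5; s[46] = 2; s[47] = 0; s[48] = 4; s[49] = 1.
The sequence repeats with period 48.

48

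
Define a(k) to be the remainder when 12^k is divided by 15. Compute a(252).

6

Listing terms: a(1) = 12, a(2) = 9, a(3) = 3, a(4) = 6, a(5) = 12.
The sequence repeats with period 4.
So a(252) = a(1 + ((252-1) mod 4)) = a(4) = 6.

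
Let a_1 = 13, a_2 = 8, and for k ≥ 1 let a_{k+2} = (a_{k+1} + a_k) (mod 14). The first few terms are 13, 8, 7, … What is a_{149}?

Listing terms: a_1 = 13, a_2 = 8, a_3 = 7, a_4 = 1, a_5 = 8, a_6 = 9, a_7 = 3, a_8 = 12, a_9 = 1, a_{10} = 13, a_{11} = 0, a_{12} = 13, a_{13} = 13, a_{14} = 12, a_{15} = 11, a_{16} = 9, a_{17} = 6, a_{18} = 1, a_{19} = 7, a_{20} = 8, a_{21} = 1, a_{22} = 9, a_{23} = 10, a_{24} = 5, a_{25} = 1, a_{26} = 6, a_{27} = 7, a_{28} = 13, a_{29} = 6, a_{30} = 5, a_{31} = 11, a_{32} = 2, a_{33} = 13, a_{34} = 1, a_{35} = 0, a_{36} = 1, a_{37} = 1, a_{38} = 2, a_{39} = 3, a_{40} = 5, a_{41} = 8, a_{42} = 13, a_{43} = 7, a_{44} = 6, a_{45} = 13, a_{46} = 5, a_{47} = 4, a_{48} = 9, a_{49} = 13, a_{50} = 8.
Since (a_{49}, a_{50}) = (a_1, a_2) = (13, 8) (two consecutive terms determine the rest), the sequence is periodic with period 48.
So a_{149} = a_{1 + ((149-1) mod 48)} = a_5 = 8.

8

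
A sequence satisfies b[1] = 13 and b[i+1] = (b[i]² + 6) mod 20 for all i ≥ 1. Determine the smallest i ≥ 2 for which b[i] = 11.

3

We have b[1] = 13,  b[2] = 15,  b[3] = 11,  b[4] = 7,  b[5] = 15.
Since b[5] = b[2] = 15, the sequence is eventually periodic: after a pre-period of length 1 it cycles with period 3.
The value 11 first appears (with i ≥ 2) at b[3].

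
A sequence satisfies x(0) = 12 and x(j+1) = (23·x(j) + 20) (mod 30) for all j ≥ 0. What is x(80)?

12

Computing terms: x(0) = 12, x(1) = 26, x(2) = 18, x(3) = 14, x(4) = 12.
Since x(4) = x(0) = 12, the sequence is periodic with period 4.
So x(80) = x(0 + ((80-0) mod 4)) = x(0) = 12.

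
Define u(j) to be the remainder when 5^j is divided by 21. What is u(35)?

17

We have u(0) = 1,  u(1) = 5,  u(2) = 4,  u(3) = 20,  u(4) = 16,  u(5) = 17,  u(6) = 1.
Since u(6) = u(0) = 1, the sequence is periodic with period 6.
So u(35) = u(0 + ((35-0) mod 6)) = u(5) = 17.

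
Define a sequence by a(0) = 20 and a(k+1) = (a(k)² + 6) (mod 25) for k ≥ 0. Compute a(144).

20

We have a(0) = 20; a(1) = 6; a(2) = 17; a(3) = 20.
The sequence repeats with period 3.
So a(144) = a(0 + ((144-0) mod 3)) = a(0) = 20.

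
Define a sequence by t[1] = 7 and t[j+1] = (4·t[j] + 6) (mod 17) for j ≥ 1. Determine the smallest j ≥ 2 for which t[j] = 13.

4

Computing terms: t[1] = 7,  t[2] = 0,  t[3] = 6,  t[4] = 13,  t[5] = 7.
The sequence repeats with period 4.
The value 13 first appears (with j ≥ 2) at t[4].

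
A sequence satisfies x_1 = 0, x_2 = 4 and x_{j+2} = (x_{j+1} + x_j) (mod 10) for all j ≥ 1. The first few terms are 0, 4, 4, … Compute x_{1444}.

We have x_1 = 0, x_2 = 4, x_3 = 4, x_4 = 8, x_5 = 2, x_6 = 0, x_7 = 2, x_8 = 2, x_9 = 4, x_{10} = 6, x_{11} = 0, x_{12} = 6, x_{13} = 6, x_{14} = 2, x_{15} = 8, x_{16} = 0, x_{17} = 8, x_{18} = 8, x_{19} = 6, x_{20} = 4, x_{21} = 0, x_{22} = 4.
The sequence repeats with period 20.
So x_{1444} = x_{1 + ((1444-1) mod 20)} = x_4 = 8.

8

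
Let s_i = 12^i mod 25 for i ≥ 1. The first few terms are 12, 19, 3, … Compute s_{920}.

1

We have s_1 = 12,  s_2 = 19,  s_3 = 3,  s_4 = 11,  s_5 = 7,  s_6 = 9,  s_7 = 8,  s_8 = 21,  s_9 = 2,  s_{10} = 24,  s_{11} = 13,  s_{12} = 6,  s_{13} = 22,  s_{14} = 14,  s_{15} = 18,  s_{16} = 16,  s_{17} = 17,  s_{18} = 4,  s_{19} = 23,  s_{20} = 1,  s_{21} = 12.
The sequence repeats with period 20.
So s_{920} = s_{1 + ((920-1) mod 20)} = s_{20} = 1.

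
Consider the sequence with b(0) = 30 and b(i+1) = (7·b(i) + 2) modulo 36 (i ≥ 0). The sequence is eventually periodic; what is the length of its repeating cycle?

Listing terms: b(0) = 30,  b(1) = 32,  b(2) = 10,  b(3) = 0,  b(4) = 2,  b(5) = 16,  b(6) = 6,  b(7) = 8,  b(8) = 22,  b(9) = 12,  b(10) = 14,  b(11) = 28,  b(12) = 18,  b(13) = 20,  b(14) = 34,  b(15) = 24,  b(16) = 26,  b(17) = 4,  b(18) = 30.
Since b(18) = b(0) = 30, the sequence is periodic with period 18.

18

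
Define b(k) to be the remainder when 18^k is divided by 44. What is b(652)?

16

We have b(1) = 18,  b(2) = 16,  b(3) = 24,  b(4) = 36,  b(5) = 32,  b(6) = 4,  b(7) = 28,  b(8) = 20,  b(9) = 8,  b(10) = 12,  b(11) = 40,  b(12) = 16.
Since b(12) = b(2) = 16, the sequence is eventually periodic: after a pre-period of length 1 it cycles with period 10.
For k ≥ 2, b(k) depends only on (k - 2) mod 10. (652 - 2) mod 10 = 0, so b(652) = b(2) = 16.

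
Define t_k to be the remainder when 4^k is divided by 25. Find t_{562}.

We have t_1 = 4; t_2 = 16; t_3 = 14; t_4 = 6; t_5 = 24; t_6 = 21; t_7 = 9; t_8 = 11; t_9 = 19; t_{10} = 1; t_{11} = 4.
Since t_{11} = t_1 = 4, the sequence is periodic with period 10.
So t_{562} = t_{1 + ((562-1) mod 10)} = t_2 = 16.

16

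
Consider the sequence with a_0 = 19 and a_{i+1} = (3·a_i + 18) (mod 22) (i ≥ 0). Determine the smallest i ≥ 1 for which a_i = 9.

Listing terms: a_0 = 19,  a_1 = 9,  a_2 = 1,  a_3 = 21,  a_4 = 15,  a_5 = 19.
The sequence repeats with period 5.
The value 9 first appears (with i ≥ 1) at a_1.

1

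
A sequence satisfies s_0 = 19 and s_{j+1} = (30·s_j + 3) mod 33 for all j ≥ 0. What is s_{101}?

Computing terms: s_0 = 19, s_1 = 12, s_2 = 0, s_3 = 3, s_4 = 27, s_5 = 21, s_6 = 6, s_7 = 18, s_8 = 15, s_9 = 24, s_{10} = 30, s_{11} = 12.
Since s_{11} = s_1 = 12, the sequence is eventually periodic: after a pre-period of length 1 it cycles with period 10.
For j ≥ 1, s_j depends only on (j - 1) mod 10. (101 - 1) mod 10 = 0, so s_{101} = s_1 = 12.

12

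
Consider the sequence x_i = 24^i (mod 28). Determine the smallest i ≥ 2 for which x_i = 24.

We have x_1 = 24, x_2 = 16, x_3 = 20, x_4 = 4, x_5 = 12, x_6 = 8, x_7 = 24.
The sequence repeats with period 6.
The value 24 next appears (with i ≥ 2) at x_7.

7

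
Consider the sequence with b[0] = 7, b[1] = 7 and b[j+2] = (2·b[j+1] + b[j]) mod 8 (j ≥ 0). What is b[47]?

1

Listing terms: b[0] = 7, b[1] = 7, b[2] = 5, b[3] = 1, b[4] = 7, b[5] = 7.
Since (b[4], b[5]) = (b[0], b[1]) = (7, 7) (two consecutive terms determine the rest), the sequence is periodic with period 4.
(47 - 0) mod 4 = 3, so b[47] = b[3] = 1.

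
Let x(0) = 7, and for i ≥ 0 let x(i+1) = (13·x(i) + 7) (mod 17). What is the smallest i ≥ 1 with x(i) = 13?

1

x(0) = 7,  x(1) = 13,  x(2) = 6,  x(3) = 0,  x(4) = 7.
The sequence repeats with period 4.
The value 13 first appears (with i ≥ 1) at x(1).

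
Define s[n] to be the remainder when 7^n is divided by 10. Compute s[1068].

We have s[0] = 1, s[1] = 7, s[2] = 9, s[3] = 3, s[4] = 1.
Since s[4] = s[0] = 1, the sequence is periodic with period 4.
(1068 - 0) mod 4 = 0, so s[1068] = s[0] = 1.

1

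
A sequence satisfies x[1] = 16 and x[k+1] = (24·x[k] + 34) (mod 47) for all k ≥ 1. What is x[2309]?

23

Listing terms: x[1] = 16,  x[2] = 42,  x[3] = 8,  x[4] = 38,  x[5] = 6,  x[6] = 37,  x[7] = 29,  x[8] = 25,  x[9] = 23,  x[10] = 22,  x[11] = 45,  x[12] = 33,  x[13] = 27,  x[14] = 24,  x[15] = 46,  x[16] = 10,  x[17] = 39,  x[18] = 30,  x[19] = 2,  x[20] = 35,  x[21] = 28,  x[22] = 1,  x[23] = 11,  x[24] = 16.
The sequence repeats with period 23.
(2309 - 1) mod 23 = 8, so x[2309] = x[9] = 23.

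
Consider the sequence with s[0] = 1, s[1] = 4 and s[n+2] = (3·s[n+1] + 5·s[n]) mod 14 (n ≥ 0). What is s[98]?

We have s[0] = 1; s[1] = 4; s[2] = 3; s[3] = 1; s[4] = 4.
The sequence repeats with period 3.
(98 - 0) mod 3 = 2, so s[98] = s[2] = 3.

3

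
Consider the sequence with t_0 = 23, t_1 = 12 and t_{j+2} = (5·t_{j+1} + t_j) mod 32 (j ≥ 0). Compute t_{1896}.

Listing terms: t_0 = 23, t_1 = 12, t_2 = 19, t_3 = 11, t_4 = 10, t_5 = 29, t_6 = 27, t_7 = 4, t_8 = 15, t_9 = 15, t_{10} = 26, t_{11} = 17, t_{12} = 15, t_{13} = 28, t_{14} = 27, t_{15} = 3, t_{16} = 10, t_{17} = 21, t_{18} = 19, t_{19} = 20, t_{20} = 23, t_{21} = 7, t_{22} = 26, t_{23} = 9, t_{24} = 7, t_{25} = 12, t_{26} = 3, t_{27} = 27, t_{28} = 10, t_{29} = 13, t_{30} = 11, t_{31} = 4, t_{32} = 31, t_{33} = 31, t_{34} = 26, t_{35} = 1, t_{36} = 31, t_{37} = 28, t_{38} = 11, t_{39} = 19, t_{40} = 10, t_{41} = 5, t_{42} = 3, t_{43} = 20, t_{44} = 7, t_{45} = 23, t_{46} = 26, t_{47} = 25, t_{48} = 23, t_{49} = 12.
Since (t_{48}, t_{49}) = (t_0, t_1) = (23, 12) (two consecutive terms determine the rest), the sequence is periodic with period 48.
So t_{1896} = t_{0 + ((1896-0) mod 48)} = t_{24} = 7.

7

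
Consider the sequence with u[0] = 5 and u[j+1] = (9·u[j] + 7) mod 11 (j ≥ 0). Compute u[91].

u[0] = 5; u[1] = 8; u[2] = 2; u[3] = 3; u[4] = 1; u[5] = 5.
Since u[5] = u[0] = 5, the sequence is periodic with period 5.
So u[91] = u[0 + ((91-0) mod 5)] = u[1] = 8.

8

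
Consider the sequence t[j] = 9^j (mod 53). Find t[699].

We have t[1] = 9,  t[2] = 28,  t[3] = 40,  t[4] = 42,  t[5] = 7,  t[6] = 10,  t[7] = 37,  t[8] = 15,  t[9] = 29,  t[10] = 49,  t[11] = 17,  t[12] = 47,  t[13] = 52,  t[14] = 44,  t[15] = 25,  t[16] = 13,  t[17] = 11,  t[18] = 46,  t[19] = 43,  t[20] = 16,  t[21] = 38,  t[22] = 24,  t[23] = 4,  t[24] = 36,  t[25] = 6,  t[26] = 1,  t[27] = 9.
Since t[27] = t[1] = 9, the sequence is periodic with period 26.
(699 - 1) mod 26 = 22, so t[699] = t[23] = 4.

4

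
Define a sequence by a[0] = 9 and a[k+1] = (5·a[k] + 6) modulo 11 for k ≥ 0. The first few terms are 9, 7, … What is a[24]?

5

We have a[0] = 9, a[1] = 7, a[2] = 8, a[3] = 2, a[4] = 5, a[5] = 9.
Since a[5] = a[0] = 9, the sequence is periodic with period 5.
(24 - 0) mod 5 = 4, so a[24] = a[4] = 5.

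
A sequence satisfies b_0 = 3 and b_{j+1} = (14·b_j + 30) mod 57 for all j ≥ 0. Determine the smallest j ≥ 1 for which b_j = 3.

18

We have b_0 = 3,  b_1 = 15,  b_2 = 12,  b_3 = 27,  b_4 = 9,  b_5 = 42,  b_6 = 48,  b_7 = 18,  b_8 = 54,  b_9 = 45,  b_{10} = 33,  b_{11} = 36,  b_{12} = 21,  b_{13} = 39,  b_{14} = 6,  b_{15} = 0,  b_{16} = 30,  b_{17} = 51,  b_{18} = 3.
Since b_{18} = b_0 = 3, the sequence is periodic with period 18.
The value 3 next appears (with j ≥ 1) at b_{18}.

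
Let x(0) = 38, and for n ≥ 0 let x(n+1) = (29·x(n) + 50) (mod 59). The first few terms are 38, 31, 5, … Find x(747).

26

We have x(0) = 38; x(1) = 31; x(2) = 5; x(3) = 18; x(4) = 41; x(5) = 0; x(6) = 50; x(7) = 25; x(8) = 8; x(9) = 46; x(10) = 27; x(11) = 7; x(12) = 17; x(13) = 12; x(14) = 44; x(15) = 28; x(16) = 36; x(17) = 32; x(18) = 34; x(19) = 33; x(20) = 4; x(21) = 48; x(22) = 26; x(23) = 37; x(24) = 2; x(25) = 49; x(26) = 55; x(27) = 52; x(28) = 24; x(29) = 38.
Since x(29) = x(0) = 38, the sequence is periodic with period 29.
(747 - 0) mod 29 = 22, so x(747) = x(22) = 26.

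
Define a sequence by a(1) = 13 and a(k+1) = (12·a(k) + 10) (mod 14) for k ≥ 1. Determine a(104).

a(1) = 13,  a(2) = 12,  a(3) = 0,  a(4) = 10,  a(5) = 4,  a(6) = 2,  a(7) = 6,  a(8) = 12.
Since a(8) = a(2) = 12, the sequence is eventually periodic: after a pre-period of length 1 it cycles with period 6.
For k ≥ 2, a(k) depends only on (k - 2) mod 6. (104 - 2) mod 6 = 0, so a(104) = a(2) = 12.

12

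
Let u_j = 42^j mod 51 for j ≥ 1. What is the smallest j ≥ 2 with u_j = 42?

u_1 = 42, u_2 = 30, u_3 = 36, u_4 = 33, u_5 = 9, u_6 = 21, u_7 = 15, u_8 = 18, u_9 = 42.
Since u_9 = u_1 = 42, the sequence is periodic with period 8.
The value 42 next appears (with j ≥ 2) at u_9.

9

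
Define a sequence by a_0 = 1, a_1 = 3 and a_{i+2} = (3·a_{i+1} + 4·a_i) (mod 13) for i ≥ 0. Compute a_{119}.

Listing terms: a_0 = 1; a_1 = 3; a_2 = 0; a_3 = 12; a_4 = 10; a_5 = 0; a_6 = 1; a_7 = 3.
The sequence repeats with period 6.
So a_{119} = a_{0 + ((119-0) mod 6)} = a_5 = 0.

0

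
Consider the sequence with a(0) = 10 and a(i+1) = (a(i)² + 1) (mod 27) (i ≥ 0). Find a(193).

a(0) = 10; a(1) = 20; a(2) = 23; a(3) = 17; a(4) = 20.
Since a(4) = a(1) = 20, the sequence is eventually periodic: after a pre-period of length 1 it cycles with period 3.
For i ≥ 1, a(i) depends only on (i - 1) mod 3. (193 - 1) mod 3 = 0, so a(193) = a(1) = 20.

20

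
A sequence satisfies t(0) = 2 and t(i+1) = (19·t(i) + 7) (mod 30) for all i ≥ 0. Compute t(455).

25

t(0) = 2,  t(1) = 15,  t(2) = 22,  t(3) = 5,  t(4) = 12,  t(5) = 25,  t(6) = 2.
The sequence repeats with period 6.
So t(455) = t(0 + ((455-0) mod 6)) = t(5) = 25.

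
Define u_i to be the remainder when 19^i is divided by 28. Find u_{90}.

1

Computing terms: u_1 = 19, u_2 = 25, u_3 = 27, u_4 = 9, u_5 = 3, u_6 = 1, u_7 = 19.
The sequence repeats with period 6.
(90 - 1) mod 6 = 5, so u_{90} = u_6 = 1.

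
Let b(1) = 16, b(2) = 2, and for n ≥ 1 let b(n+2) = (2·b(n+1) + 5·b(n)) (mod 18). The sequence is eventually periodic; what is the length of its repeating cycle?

Listing terms: b(1) = 16, b(2) = 2, b(3) = 12, b(4) = 16, b(5) = 2.
The sequence repeats with period 3.

3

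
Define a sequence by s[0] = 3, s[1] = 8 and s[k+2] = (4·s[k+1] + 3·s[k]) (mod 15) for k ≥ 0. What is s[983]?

s[0] = 3,  s[1] = 8,  s[2] = 11,  s[3] = 8,  s[4] = 5,  s[5] = 14,  s[6] = 11,  s[7] = 11,  s[8] = 2,  s[9] = 11,  s[10] = 5,  s[11] = 8,  s[12] = 2,  s[13] = 2,  s[14] = 14,  s[15] = 2,  s[16] = 5,  s[17] = 11,  s[18] = 14,  s[19] = 14,  s[20] = 8,  s[21] = 14,  s[22] = 5,  s[23] = 2,  s[24] = 8,  s[25] = 8,  s[26] = 11.
Since (s[25], s[26]) = (s[1], s[2]) = (8, 11) (two consecutive terms determine the rest), the sequence is eventually periodic: after a pre-period of length 1 it cycles with period 24.
For k ≥ 1, s[k] depends only on (k - 1) mod 24. (983 - 1) mod 24 = 22, so s[983] = s[23] = 2.

2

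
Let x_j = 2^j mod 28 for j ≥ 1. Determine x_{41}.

Listing terms: x_1 = 2; x_2 = 4; x_3 = 8; x_4 = 16; x_5 = 4.
Since x_5 = x_2 = 4, the sequence is eventually periodic: after a pre-period of length 1 it cycles with period 3.
For j ≥ 2, x_j depends only on (j - 2) mod 3. (41 - 2) mod 3 = 0, so x_{41} = x_2 = 4.

4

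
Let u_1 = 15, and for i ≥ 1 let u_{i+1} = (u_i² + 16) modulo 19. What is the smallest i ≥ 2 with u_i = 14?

Computing terms: u_1 = 15; u_2 = 13; u_3 = 14; u_4 = 3; u_5 = 6; u_6 = 14.
Since u_6 = u_3 = 14, the sequence is eventually periodic: after a pre-period of length 2 it cycles with period 3.
The value 14 first appears (with i ≥ 2) at u_3.

3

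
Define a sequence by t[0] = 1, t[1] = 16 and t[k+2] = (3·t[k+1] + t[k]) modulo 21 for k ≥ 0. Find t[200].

Computing terms: t[0] = 1,  t[1] = 16,  t[2] = 7,  t[3] = 16,  t[4] = 13,  t[5] = 13,  t[6] = 10,  t[7] = 1,  t[8] = 13,  t[9] = 19,  t[10] = 7,  t[11] = 19,  t[12] = 1,  t[13] = 1,  t[14] = 4,  t[15] = 13,  t[16] = 1,  t[17] = 16.
The sequence repeats with period 16.
So t[200] = t[0 + ((200-0) mod 16)] = t[8] = 13.

13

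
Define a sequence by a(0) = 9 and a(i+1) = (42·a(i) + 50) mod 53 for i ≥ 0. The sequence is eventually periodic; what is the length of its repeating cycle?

We have a(0) = 9,  a(1) = 4,  a(2) = 6,  a(3) = 37,  a(4) = 14,  a(5) = 2,  a(6) = 28,  a(7) = 7,  a(8) = 26,  a(9) = 29,  a(10) = 49,  a(11) = 41,  a(12) = 23,  a(13) = 9.
The sequence repeats with period 13.

13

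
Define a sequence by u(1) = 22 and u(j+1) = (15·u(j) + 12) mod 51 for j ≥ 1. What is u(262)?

6

We have u(1) = 22; u(2) = 36; u(3) = 42; u(4) = 30; u(5) = 3; u(6) = 6; u(7) = 0; u(8) = 12; u(9) = 39; u(10) = 36.
Since u(10) = u(2) = 36, the sequence is eventually periodic: after a pre-period of length 1 it cycles with period 8.
For j ≥ 2, u(j) depends only on (j - 2) mod 8. (262 - 2) mod 8 = 4, so u(262) = u(6) = 6.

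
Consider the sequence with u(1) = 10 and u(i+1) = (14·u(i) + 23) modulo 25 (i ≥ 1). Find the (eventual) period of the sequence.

u(1) = 10,  u(2) = 13,  u(3) = 5,  u(4) = 18,  u(5) = 0,  u(6) = 23,  u(7) = 20,  u(8) = 3,  u(9) = 15,  u(10) = 8,  u(11) = 10.
The sequence repeats with period 10.

10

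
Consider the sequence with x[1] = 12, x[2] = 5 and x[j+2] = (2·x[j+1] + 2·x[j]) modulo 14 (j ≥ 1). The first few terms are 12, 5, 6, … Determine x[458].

2

x[1] = 12, x[2] = 5, x[3] = 6, x[4] = 8, x[5] = 0, x[6] = 2, x[7] = 4, x[8] = 12, x[9] = 4, x[10] = 4, x[11] = 2, x[12] = 12, x[13] = 0, x[14] = 10, x[15] = 6, x[16] = 4, x[17] = 6, x[18] = 6, x[19] = 10, x[20] = 4, x[21] = 0, x[22] = 8, x[23] = 2, x[24] = 6, x[25] = 2, x[26] = 2, x[27] = 8, x[28] = 6, x[29] = 0, x[30] = 12, x[31] = 10, x[32] = 2, x[33] = 10, x[34] = 10, x[35] = 12, x[36] = 2, x[37] = 0, x[38] = 4, x[39] = 8, x[40] = 10, x[41] = 8, x[42] = 8, x[43] = 4, x[44] = 10, x[45] = 0, x[46] = 6, x[47] = 12, x[48] = 8, x[49] = 12, x[50] = 12, x[51] = 6, x[52] = 8.
Since (x[51], x[52]) = (x[3], x[4]) = (6, 8) (two consecutive terms determine the rest), the sequence is eventually periodic: after a pre-period of length 2 it cycles with period 48.
For j ≥ 3, x[j] depends only on (j - 3) mod 48. (458 - 3) mod 48 = 23, so x[458] = x[26] = 2.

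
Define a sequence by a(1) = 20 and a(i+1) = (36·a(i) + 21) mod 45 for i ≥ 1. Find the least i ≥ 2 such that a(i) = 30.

Listing terms: a(1) = 20; a(2) = 21; a(3) = 12; a(4) = 3; a(5) = 39; a(6) = 30; a(7) = 21.
Since a(7) = a(2) = 21, the sequence is eventually periodic: after a pre-period of length 1 it cycles with period 5.
The value 30 first appears (with i ≥ 2) at a(6).

6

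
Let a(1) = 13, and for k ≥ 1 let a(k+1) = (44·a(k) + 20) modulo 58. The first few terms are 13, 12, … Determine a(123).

Computing terms: a(1) = 13,  a(2) = 12,  a(3) = 26,  a(4) = 4,  a(5) = 22,  a(6) = 2,  a(7) = 50,  a(8) = 16,  a(9) = 28,  a(10) = 34,  a(11) = 8,  a(12) = 24,  a(13) = 32,  a(14) = 36,  a(15) = 38,  a(16) = 10,  a(17) = 54,  a(18) = 18,  a(19) = 0,  a(20) = 20,  a(21) = 30,  a(22) = 6,  a(23) = 52,  a(24) = 46,  a(25) = 14,  a(26) = 56,  a(27) = 48,  a(28) = 44,  a(29) = 42,  a(30) = 12.
Since a(30) = a(2) = 12, the sequence is eventually periodic: after a pre-period of length 1 it cycles with period 28.
For k ≥ 2, a(k) depends only on (k - 2) mod 28. (123 - 2) mod 28 = 9, so a(123) = a(11) = 8.

8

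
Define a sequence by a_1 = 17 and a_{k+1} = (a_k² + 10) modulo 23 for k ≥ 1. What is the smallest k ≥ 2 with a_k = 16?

6

Computing terms: a_1 = 17, a_2 = 0, a_3 = 10, a_4 = 18, a_5 = 12, a_6 = 16, a_7 = 13, a_8 = 18.
Since a_8 = a_4 = 18, the sequence is eventually periodic: after a pre-period of length 3 it cycles with period 4.
The value 16 first appears (with k ≥ 2) at a_6.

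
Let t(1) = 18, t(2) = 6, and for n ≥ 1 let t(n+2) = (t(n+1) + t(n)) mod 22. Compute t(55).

t(1) = 18, t(2) = 6, t(3) = 2, t(4) = 8, t(5) = 10, t(6) = 18, t(7) = 6.
Since (t(6), t(7)) = (t(1), t(2)) = (18, 6) (two consecutive terms determine the rest), the sequence is periodic with period 5.
(55 - 1) mod 5 = 4, so t(55) = t(5) = 10.

10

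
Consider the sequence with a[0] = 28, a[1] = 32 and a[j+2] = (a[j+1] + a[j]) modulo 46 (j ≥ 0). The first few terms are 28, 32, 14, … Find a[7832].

24

We have a[0] = 28, a[1] = 32, a[2] = 14, a[3] = 0, a[4] = 14, a[5] = 14, a[6] = 28, a[7] = 42, a[8] = 24, a[9] = 20, a[10] = 44, a[11] = 18, a[12] = 16, a[13] = 34, a[14] = 4, a[15] = 38, a[16] = 42, a[17] = 34, a[18] = 30, a[19] = 18, a[20] = 2, a[21] = 20, a[22] = 22, a[23] = 42, a[24] = 18, a[25] = 14, a[26] = 32, a[27] = 0, a[28] = 32, a[29] = 32, a[30] = 18, a[31] = 4, a[32] = 22, a[33] = 26, a[34] = 2, a[35] = 28, a[36] = 30, a[37] = 12, a[38] = 42, a[39] = 8, a[40] = 4, a[41] = 12, a[42] = 16, a[43] = 28, a[44] = 44, a[45] = 26, a[46] = 24, a[47] = 4, a[48] = 28, a[49] = 32.
The sequence repeats with period 48.
(7832 - 0) mod 48 = 8, so a[7832] = a[8] = 24.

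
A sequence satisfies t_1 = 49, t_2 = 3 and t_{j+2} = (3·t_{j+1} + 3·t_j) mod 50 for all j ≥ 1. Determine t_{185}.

We have t_1 = 49; t_2 = 3; t_3 = 6; t_4 = 27; t_5 = 49; t_6 = 28; t_7 = 31; t_8 = 27; t_9 = 24; t_{10} = 3; t_{11} = 31; t_{12} = 2; t_{13} = 49; t_{14} = 3.
Since (t_{13}, t_{14}) = (t_1, t_2) = (49, 3) (two consecutive terms determine the rest), the sequence is periodic with period 12.
(185 - 1) mod 12 = 4, so t_{185} = t_5 = 49.

49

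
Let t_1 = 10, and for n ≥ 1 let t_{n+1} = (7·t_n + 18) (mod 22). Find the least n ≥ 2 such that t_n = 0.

2

Computing terms: t_1 = 10; t_2 = 0; t_3 = 18; t_4 = 12; t_5 = 14; t_6 = 6; t_7 = 16; t_8 = 20; t_9 = 4; t_{10} = 2; t_{11} = 10.
Since t_{11} = t_1 = 10, the sequence is periodic with period 10.
The value 0 first appears (with n ≥ 2) at t_2.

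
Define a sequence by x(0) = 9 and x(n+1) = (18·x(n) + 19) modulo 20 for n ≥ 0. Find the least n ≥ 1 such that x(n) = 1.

1

Computing terms: x(0) = 9, x(1) = 1, x(2) = 17, x(3) = 5, x(4) = 9.
The sequence repeats with period 4.
The value 1 first appears (with n ≥ 1) at x(1).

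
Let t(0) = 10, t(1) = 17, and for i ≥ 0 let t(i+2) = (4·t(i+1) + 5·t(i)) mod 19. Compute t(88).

Computing terms: t(0) = 10, t(1) = 17, t(2) = 4, t(3) = 6, t(4) = 6, t(5) = 16, t(6) = 18, t(7) = 0, t(8) = 14, t(9) = 18, t(10) = 9, t(11) = 12, t(12) = 17, t(13) = 14, t(14) = 8, t(15) = 7, t(16) = 11, t(17) = 3, t(18) = 10, t(19) = 17.
Since (t(18), t(19)) = (t(0), t(1)) = (10, 17) (two consecutive terms determine the rest), the sequence is periodic with period 18.
(88 - 0) mod 18 = 16, so t(88) = t(16) = 11.

11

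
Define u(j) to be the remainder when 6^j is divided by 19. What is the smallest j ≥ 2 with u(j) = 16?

Computing terms: u(1) = 6,  u(2) = 17,  u(3) = 7,  u(4) = 4,  u(5) = 5,  u(6) = 11,  u(7) = 9,  u(8) = 16,  u(9) = 1,  u(10) = 6.
The sequence repeats with period 9.
The value 16 first appears (with j ≥ 2) at u(8).

8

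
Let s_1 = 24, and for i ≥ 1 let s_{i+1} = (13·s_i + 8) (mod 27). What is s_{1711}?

Computing terms: s_1 = 24,  s_2 = 23,  s_3 = 10,  s_4 = 3,  s_5 = 20,  s_6 = 25,  s_7 = 9,  s_8 = 17,  s_9 = 13,  s_{10} = 15,  s_{11} = 14,  s_{12} = 1,  s_{13} = 21,  s_{14} = 11,  s_{15} = 16,  s_{16} = 0,  s_{17} = 8,  s_{18} = 4,  s_{19} = 6,  s_{20} = 5,  s_{21} = 19,  s_{22} = 12,  s_{23} = 2,  s_{24} = 7,  s_{25} = 18,  s_{26} = 26,  s_{27} = 22,  s_{28} = 24.
Since s_{28} = s_1 = 24, the sequence is periodic with period 27.
So s_{1711} = s_{1 + ((1711-1) mod 27)} = s_{10} = 15.

15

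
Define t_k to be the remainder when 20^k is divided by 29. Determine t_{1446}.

7

We have t_0 = 1,  t_1 = 20,  t_2 = 23,  t_3 = 25,  t_4 = 7,  t_5 = 24,  t_6 = 16,  t_7 = 1.
Since t_7 = t_0 = 1, the sequence is periodic with period 7.
So t_{1446} = t_{0 + ((1446-0) mod 7)} = t_4 = 7.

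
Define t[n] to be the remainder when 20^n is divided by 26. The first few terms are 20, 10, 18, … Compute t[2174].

t[1] = 20; t[2] = 10; t[3] = 18; t[4] = 22; t[5] = 24; t[6] = 12; t[7] = 6; t[8] = 16; t[9] = 8; t[10] = 4; t[11] = 2; t[12] = 14; t[13] = 20.
The sequence repeats with period 12.
So t[2174] = t[1 + ((2174-1) mod 12)] = t[2] = 10.

10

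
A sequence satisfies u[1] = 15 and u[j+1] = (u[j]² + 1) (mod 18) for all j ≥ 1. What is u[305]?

Computing terms: u[1] = 15,  u[2] = 10,  u[3] = 11,  u[4] = 14,  u[5] = 17,  u[6] = 2,  u[7] = 5,  u[8] = 8,  u[9] = 11.
Since u[9] = u[3] = 11, the sequence is eventually periodic: after a pre-period of length 2 it cycles with period 6.
For j ≥ 3, u[j] depends only on (j - 3) mod 6. (305 - 3) mod 6 = 2, so u[305] = u[5] = 17.

17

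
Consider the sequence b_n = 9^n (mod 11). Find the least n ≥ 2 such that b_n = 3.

We have b_1 = 9, b_2 = 4, b_3 = 3, b_4 = 5, b_5 = 1, b_6 = 9.
The sequence repeats with period 5.
The value 3 first appears (with n ≥ 2) at b_3.

3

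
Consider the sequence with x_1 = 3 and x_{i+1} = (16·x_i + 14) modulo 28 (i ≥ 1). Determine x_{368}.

Computing terms: x_1 = 3,  x_2 = 6,  x_3 = 26,  x_4 = 10,  x_5 = 6.
Since x_5 = x_2 = 6, the sequence is eventually periodic: after a pre-period of length 1 it cycles with period 3.
For i ≥ 2, x_i depends only on (i - 2) mod 3. (368 - 2) mod 3 = 0, so x_{368} = x_2 = 6.

6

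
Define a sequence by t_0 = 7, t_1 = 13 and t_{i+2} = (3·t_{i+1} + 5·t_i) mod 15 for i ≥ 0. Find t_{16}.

Computing terms: t_0 = 7,  t_1 = 13,  t_2 = 14,  t_3 = 2,  t_4 = 1,  t_5 = 13,  t_6 = 14.
Since (t_5, t_6) = (t_1, t_2) = (13, 14) (two consecutive terms determine the rest), the sequence is eventually periodic: after a pre-period of length 1 it cycles with period 4.
For i ≥ 1, t_i depends only on (i - 1) mod 4. (16 - 1) mod 4 = 3, so t_{16} = t_4 = 1.

1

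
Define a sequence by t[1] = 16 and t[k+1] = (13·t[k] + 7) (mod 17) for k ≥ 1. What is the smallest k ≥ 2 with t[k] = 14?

3

t[1] = 16,  t[2] = 11,  t[3] = 14,  t[4] = 2,  t[5] = 16.
The sequence repeats with period 4.
The value 14 first appears (with k ≥ 2) at t[3].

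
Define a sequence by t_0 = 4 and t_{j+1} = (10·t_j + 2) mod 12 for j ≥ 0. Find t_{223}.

6

We have t_0 = 4, t_1 = 6, t_2 = 2, t_3 = 10, t_4 = 6.
Since t_4 = t_1 = 6, the sequence is eventually periodic: after a pre-period of length 1 it cycles with period 3.
For j ≥ 1, t_j depends only on (j - 1) mod 3. (223 - 1) mod 3 = 0, so t_{223} = t_1 = 6.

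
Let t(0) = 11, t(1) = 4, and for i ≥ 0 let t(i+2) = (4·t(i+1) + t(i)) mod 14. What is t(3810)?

Computing terms: t(0) = 11,  t(1) = 4,  t(2) = 13,  t(3) = 0,  t(4) = 13,  t(5) = 10,  t(6) = 11,  t(7) = 12,  t(8) = 3,  t(9) = 10,  t(10) = 1,  t(11) = 0,  t(12) = 1,  t(13) = 4,  t(14) = 3,  t(15) = 2,  t(16) = 11,  t(17) = 4.
Since (t(16), t(17)) = (t(0), t(1)) = (11, 4) (two consecutive terms determine the rest), the sequence is periodic with period 16.
So t(3810) = t(0 + ((3810-0) mod 16)) = t(2) = 13.

13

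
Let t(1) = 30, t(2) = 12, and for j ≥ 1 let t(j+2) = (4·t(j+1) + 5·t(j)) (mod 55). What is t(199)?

18

t(1) = 30, t(2) = 12, t(3) = 33, t(4) = 27, t(5) = 53, t(6) = 17, t(7) = 3, t(8) = 42, t(9) = 18, t(10) = 7, t(11) = 8, t(12) = 12, t(13) = 33.
Since (t(12), t(13)) = (t(2), t(3)) = (12, 33) (two consecutive terms determine the rest), the sequence is eventually periodic: after a pre-period of length 1 it cycles with period 10.
For j ≥ 2, t(j) depends only on (j - 2) mod 10. (199 - 2) mod 10 = 7, so t(199) = t(9) = 18.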